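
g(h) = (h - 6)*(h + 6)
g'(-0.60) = -1.20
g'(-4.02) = -8.04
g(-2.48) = -29.85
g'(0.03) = 0.06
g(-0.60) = -35.64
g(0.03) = -36.00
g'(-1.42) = -2.84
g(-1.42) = -33.98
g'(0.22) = 0.44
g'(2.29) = 4.58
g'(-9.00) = -18.00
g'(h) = 2*h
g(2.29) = -30.76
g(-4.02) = -19.84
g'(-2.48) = -4.96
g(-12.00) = 108.00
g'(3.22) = 6.44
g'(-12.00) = -24.00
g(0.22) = -35.95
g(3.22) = -25.63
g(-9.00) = 45.00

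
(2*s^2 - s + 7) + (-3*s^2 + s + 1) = 8 - s^2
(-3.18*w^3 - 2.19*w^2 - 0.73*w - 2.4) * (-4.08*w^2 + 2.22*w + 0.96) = 12.9744*w^5 + 1.8756*w^4 - 4.9362*w^3 + 6.069*w^2 - 6.0288*w - 2.304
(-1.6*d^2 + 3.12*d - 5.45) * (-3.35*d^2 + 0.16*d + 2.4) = 5.36*d^4 - 10.708*d^3 + 14.9167*d^2 + 6.616*d - 13.08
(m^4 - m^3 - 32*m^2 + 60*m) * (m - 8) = m^5 - 9*m^4 - 24*m^3 + 316*m^2 - 480*m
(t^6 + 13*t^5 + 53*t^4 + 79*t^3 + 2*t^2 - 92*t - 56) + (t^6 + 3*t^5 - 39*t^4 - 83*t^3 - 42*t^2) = 2*t^6 + 16*t^5 + 14*t^4 - 4*t^3 - 40*t^2 - 92*t - 56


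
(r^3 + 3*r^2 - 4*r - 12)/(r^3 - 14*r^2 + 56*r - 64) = (r^2 + 5*r + 6)/(r^2 - 12*r + 32)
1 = 1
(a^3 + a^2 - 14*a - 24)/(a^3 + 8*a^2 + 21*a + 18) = (a - 4)/(a + 3)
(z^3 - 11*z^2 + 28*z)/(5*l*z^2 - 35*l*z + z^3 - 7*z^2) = (z - 4)/(5*l + z)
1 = 1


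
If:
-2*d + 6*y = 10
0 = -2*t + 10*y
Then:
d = 3*y - 5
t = 5*y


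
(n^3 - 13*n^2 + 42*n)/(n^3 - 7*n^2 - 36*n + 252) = n/(n + 6)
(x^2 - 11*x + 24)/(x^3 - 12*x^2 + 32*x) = (x - 3)/(x*(x - 4))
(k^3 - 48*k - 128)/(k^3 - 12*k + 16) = (k^3 - 48*k - 128)/(k^3 - 12*k + 16)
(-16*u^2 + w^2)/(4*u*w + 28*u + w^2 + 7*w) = (-4*u + w)/(w + 7)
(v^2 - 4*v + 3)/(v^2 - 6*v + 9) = (v - 1)/(v - 3)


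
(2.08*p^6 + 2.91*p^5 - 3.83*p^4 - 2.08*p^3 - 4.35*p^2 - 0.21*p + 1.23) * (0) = 0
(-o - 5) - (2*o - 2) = -3*o - 3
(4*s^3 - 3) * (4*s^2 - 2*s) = 16*s^5 - 8*s^4 - 12*s^2 + 6*s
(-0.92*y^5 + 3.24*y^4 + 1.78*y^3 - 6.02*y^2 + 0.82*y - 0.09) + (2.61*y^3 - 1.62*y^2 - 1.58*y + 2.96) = -0.92*y^5 + 3.24*y^4 + 4.39*y^3 - 7.64*y^2 - 0.76*y + 2.87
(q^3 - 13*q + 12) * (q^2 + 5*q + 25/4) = q^5 + 5*q^4 - 27*q^3/4 - 53*q^2 - 85*q/4 + 75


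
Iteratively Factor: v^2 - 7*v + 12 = (v - 3)*(v - 4)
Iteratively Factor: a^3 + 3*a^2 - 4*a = (a - 1)*(a^2 + 4*a) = a*(a - 1)*(a + 4)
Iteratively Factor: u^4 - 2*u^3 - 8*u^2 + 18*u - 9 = (u - 1)*(u^3 - u^2 - 9*u + 9) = (u - 1)^2*(u^2 - 9) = (u - 3)*(u - 1)^2*(u + 3)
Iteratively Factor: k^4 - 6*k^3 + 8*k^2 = (k - 2)*(k^3 - 4*k^2) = k*(k - 2)*(k^2 - 4*k) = k*(k - 4)*(k - 2)*(k)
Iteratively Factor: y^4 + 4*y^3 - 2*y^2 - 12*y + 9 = (y + 3)*(y^3 + y^2 - 5*y + 3) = (y - 1)*(y + 3)*(y^2 + 2*y - 3) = (y - 1)^2*(y + 3)*(y + 3)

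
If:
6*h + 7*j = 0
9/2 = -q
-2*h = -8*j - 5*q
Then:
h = -315/124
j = 135/62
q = -9/2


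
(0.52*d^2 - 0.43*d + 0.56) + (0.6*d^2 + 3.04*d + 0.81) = 1.12*d^2 + 2.61*d + 1.37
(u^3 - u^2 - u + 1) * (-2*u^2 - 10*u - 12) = -2*u^5 - 8*u^4 + 20*u^2 + 2*u - 12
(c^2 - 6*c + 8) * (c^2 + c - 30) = c^4 - 5*c^3 - 28*c^2 + 188*c - 240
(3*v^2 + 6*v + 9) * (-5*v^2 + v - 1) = -15*v^4 - 27*v^3 - 42*v^2 + 3*v - 9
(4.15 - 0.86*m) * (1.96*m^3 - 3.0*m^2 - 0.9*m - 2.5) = -1.6856*m^4 + 10.714*m^3 - 11.676*m^2 - 1.585*m - 10.375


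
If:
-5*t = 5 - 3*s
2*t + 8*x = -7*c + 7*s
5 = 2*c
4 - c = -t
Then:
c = 5/2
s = -5/6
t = -3/2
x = -61/24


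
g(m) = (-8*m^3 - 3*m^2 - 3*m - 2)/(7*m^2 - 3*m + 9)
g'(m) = (3 - 14*m)*(-8*m^3 - 3*m^2 - 3*m - 2)/(7*m^2 - 3*m + 9)^2 + (-24*m^2 - 6*m - 3)/(7*m^2 - 3*m + 9) = (-56*m^4 + 48*m^3 - 186*m^2 - 26*m - 33)/(49*m^4 - 42*m^3 + 135*m^2 - 54*m + 81)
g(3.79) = -5.01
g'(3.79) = -1.22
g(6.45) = -8.16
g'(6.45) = -1.17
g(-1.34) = 0.62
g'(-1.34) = -0.96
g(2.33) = -3.16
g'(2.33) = -1.34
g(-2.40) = 1.74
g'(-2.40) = -1.12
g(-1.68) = 0.96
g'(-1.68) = -1.04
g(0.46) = -0.53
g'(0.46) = -0.99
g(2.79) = -3.76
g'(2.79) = -1.29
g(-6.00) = 5.86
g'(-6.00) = -1.15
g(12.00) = -14.57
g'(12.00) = -1.15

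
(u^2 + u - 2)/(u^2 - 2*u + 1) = (u + 2)/(u - 1)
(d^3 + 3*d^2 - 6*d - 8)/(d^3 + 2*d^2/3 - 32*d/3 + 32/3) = 3*(d + 1)/(3*d - 4)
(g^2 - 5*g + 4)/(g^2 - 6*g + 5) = (g - 4)/(g - 5)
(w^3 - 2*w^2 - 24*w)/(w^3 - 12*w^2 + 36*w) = (w + 4)/(w - 6)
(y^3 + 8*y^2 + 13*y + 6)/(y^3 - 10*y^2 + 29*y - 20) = (y^3 + 8*y^2 + 13*y + 6)/(y^3 - 10*y^2 + 29*y - 20)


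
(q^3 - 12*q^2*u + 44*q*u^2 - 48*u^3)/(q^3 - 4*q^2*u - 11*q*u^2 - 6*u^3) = (q^2 - 6*q*u + 8*u^2)/(q^2 + 2*q*u + u^2)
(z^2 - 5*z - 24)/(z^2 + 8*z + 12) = (z^2 - 5*z - 24)/(z^2 + 8*z + 12)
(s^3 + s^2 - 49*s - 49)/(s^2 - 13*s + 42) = (s^2 + 8*s + 7)/(s - 6)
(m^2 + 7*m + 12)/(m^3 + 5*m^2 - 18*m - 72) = (m + 4)/(m^2 + 2*m - 24)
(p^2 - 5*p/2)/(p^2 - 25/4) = 2*p/(2*p + 5)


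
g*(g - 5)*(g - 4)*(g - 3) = g^4 - 12*g^3 + 47*g^2 - 60*g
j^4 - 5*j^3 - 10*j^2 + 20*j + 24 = (j - 6)*(j - 2)*(j + 1)*(j + 2)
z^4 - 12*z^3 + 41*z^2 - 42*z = z*(z - 7)*(z - 3)*(z - 2)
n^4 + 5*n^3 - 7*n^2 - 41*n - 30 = (n - 3)*(n + 1)*(n + 2)*(n + 5)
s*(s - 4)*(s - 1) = s^3 - 5*s^2 + 4*s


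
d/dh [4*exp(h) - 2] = 4*exp(h)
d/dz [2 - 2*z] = -2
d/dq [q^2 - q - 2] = 2*q - 1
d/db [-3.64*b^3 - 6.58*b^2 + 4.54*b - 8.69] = -10.92*b^2 - 13.16*b + 4.54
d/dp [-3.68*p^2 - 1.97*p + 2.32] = -7.36*p - 1.97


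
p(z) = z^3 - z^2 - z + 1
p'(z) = 3*z^2 - 2*z - 1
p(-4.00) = -75.00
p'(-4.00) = 55.00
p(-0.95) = 0.19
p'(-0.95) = 3.61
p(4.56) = 70.47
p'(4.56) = 52.26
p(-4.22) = -87.74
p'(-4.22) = 60.87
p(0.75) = 0.11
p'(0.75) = -0.81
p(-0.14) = 1.12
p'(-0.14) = -0.66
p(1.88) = 2.23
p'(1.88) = 5.84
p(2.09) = 3.67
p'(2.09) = 7.92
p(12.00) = 1573.00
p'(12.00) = 407.00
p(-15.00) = -3584.00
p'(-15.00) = 704.00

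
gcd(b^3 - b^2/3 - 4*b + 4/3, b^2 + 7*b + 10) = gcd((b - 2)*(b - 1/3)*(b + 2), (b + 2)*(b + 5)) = b + 2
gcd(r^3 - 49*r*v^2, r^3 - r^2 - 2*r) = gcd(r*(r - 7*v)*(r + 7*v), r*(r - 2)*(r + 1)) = r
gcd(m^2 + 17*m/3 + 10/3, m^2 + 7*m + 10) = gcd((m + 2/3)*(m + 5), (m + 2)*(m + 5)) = m + 5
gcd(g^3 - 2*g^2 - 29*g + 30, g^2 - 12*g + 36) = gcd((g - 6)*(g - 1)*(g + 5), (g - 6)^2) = g - 6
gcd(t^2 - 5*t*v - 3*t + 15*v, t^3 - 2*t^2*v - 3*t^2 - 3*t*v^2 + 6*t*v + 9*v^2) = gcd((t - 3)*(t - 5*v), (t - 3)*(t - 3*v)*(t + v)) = t - 3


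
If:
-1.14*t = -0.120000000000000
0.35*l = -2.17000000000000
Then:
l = -6.20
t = 0.11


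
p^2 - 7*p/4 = p*(p - 7/4)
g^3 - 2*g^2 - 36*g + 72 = (g - 6)*(g - 2)*(g + 6)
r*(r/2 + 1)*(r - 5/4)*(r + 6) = r^4/2 + 27*r^3/8 + r^2 - 15*r/2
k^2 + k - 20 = (k - 4)*(k + 5)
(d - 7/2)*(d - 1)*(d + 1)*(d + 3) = d^4 - d^3/2 - 23*d^2/2 + d/2 + 21/2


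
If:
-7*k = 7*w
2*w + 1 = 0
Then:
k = 1/2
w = -1/2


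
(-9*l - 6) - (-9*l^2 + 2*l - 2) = 9*l^2 - 11*l - 4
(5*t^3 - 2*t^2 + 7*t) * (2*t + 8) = 10*t^4 + 36*t^3 - 2*t^2 + 56*t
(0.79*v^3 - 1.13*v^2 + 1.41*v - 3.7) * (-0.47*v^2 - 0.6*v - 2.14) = -0.3713*v^5 + 0.0570999999999999*v^4 - 1.6753*v^3 + 3.3112*v^2 - 0.7974*v + 7.918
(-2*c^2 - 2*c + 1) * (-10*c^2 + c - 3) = 20*c^4 + 18*c^3 - 6*c^2 + 7*c - 3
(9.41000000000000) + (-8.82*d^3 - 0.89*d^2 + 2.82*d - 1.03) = -8.82*d^3 - 0.89*d^2 + 2.82*d + 8.38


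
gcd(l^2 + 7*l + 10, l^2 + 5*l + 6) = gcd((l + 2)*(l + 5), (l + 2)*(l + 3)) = l + 2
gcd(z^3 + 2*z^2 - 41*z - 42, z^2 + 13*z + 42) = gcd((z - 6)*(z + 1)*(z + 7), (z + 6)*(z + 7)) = z + 7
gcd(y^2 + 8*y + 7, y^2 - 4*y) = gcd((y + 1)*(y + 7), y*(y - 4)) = 1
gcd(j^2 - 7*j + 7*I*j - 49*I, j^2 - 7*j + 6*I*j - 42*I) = j - 7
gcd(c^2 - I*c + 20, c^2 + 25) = c - 5*I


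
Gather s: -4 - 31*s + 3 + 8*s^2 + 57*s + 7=8*s^2 + 26*s + 6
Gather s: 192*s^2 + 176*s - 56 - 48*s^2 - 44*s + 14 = 144*s^2 + 132*s - 42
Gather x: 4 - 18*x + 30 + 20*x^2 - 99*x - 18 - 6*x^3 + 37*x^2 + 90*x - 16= -6*x^3 + 57*x^2 - 27*x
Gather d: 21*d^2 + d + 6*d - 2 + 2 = 21*d^2 + 7*d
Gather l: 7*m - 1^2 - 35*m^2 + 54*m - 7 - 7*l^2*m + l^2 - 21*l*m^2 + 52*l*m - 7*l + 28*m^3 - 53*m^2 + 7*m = l^2*(1 - 7*m) + l*(-21*m^2 + 52*m - 7) + 28*m^3 - 88*m^2 + 68*m - 8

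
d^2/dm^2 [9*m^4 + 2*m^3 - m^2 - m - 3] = 108*m^2 + 12*m - 2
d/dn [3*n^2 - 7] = 6*n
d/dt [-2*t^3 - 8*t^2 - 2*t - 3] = -6*t^2 - 16*t - 2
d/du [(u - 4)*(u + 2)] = 2*u - 2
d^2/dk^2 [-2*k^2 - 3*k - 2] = -4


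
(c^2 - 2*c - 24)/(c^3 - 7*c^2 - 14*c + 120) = 1/(c - 5)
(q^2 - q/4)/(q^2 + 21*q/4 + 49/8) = 2*q*(4*q - 1)/(8*q^2 + 42*q + 49)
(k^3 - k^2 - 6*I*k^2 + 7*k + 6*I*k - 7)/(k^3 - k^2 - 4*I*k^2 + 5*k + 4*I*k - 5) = (k - 7*I)/(k - 5*I)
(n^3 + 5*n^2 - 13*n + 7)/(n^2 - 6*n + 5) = (n^2 + 6*n - 7)/(n - 5)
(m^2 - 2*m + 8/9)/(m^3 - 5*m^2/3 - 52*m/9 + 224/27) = 3*(3*m - 2)/(9*m^2 - 3*m - 56)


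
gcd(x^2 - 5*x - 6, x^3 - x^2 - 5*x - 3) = x + 1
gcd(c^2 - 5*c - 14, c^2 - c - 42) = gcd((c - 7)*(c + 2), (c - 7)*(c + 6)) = c - 7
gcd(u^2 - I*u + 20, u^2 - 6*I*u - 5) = u - 5*I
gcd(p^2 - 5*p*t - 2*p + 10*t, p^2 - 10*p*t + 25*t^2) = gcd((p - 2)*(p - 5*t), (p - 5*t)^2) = p - 5*t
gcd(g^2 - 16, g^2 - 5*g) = 1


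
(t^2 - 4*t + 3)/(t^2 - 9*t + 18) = (t - 1)/(t - 6)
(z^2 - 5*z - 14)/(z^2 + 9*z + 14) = (z - 7)/(z + 7)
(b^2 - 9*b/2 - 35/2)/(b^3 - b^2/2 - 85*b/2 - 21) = (2*b + 5)/(2*b^2 + 13*b + 6)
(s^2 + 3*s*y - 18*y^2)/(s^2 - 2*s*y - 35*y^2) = (-s^2 - 3*s*y + 18*y^2)/(-s^2 + 2*s*y + 35*y^2)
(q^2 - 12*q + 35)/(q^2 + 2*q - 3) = (q^2 - 12*q + 35)/(q^2 + 2*q - 3)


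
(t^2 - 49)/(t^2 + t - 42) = (t - 7)/(t - 6)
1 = 1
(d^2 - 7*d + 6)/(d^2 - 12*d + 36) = (d - 1)/(d - 6)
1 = 1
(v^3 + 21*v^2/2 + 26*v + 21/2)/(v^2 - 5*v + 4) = (2*v^3 + 21*v^2 + 52*v + 21)/(2*(v^2 - 5*v + 4))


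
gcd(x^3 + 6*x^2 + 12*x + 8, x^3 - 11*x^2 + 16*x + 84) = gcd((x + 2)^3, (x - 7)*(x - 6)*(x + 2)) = x + 2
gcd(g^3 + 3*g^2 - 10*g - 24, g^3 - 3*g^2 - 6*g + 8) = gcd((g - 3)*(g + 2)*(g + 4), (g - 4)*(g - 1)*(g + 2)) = g + 2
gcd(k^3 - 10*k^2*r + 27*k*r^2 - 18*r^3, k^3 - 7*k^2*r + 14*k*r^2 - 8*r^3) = -k + r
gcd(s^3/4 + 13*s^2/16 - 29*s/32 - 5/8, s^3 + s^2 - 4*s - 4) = 1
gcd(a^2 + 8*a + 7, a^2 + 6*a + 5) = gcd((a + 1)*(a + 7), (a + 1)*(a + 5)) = a + 1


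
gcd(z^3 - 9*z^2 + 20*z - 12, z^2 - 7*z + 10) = z - 2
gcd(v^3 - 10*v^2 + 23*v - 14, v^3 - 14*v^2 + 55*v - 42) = v^2 - 8*v + 7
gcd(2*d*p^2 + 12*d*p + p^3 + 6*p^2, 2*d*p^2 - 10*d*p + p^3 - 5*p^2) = 2*d*p + p^2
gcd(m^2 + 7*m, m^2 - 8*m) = m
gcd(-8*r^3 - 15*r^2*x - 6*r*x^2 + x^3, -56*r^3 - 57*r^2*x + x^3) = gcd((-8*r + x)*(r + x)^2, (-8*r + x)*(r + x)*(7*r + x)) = -8*r^2 - 7*r*x + x^2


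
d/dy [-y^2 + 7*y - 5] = 7 - 2*y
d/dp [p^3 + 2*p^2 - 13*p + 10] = 3*p^2 + 4*p - 13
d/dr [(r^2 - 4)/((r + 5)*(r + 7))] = 6*(2*r^2 + 13*r + 8)/(r^4 + 24*r^3 + 214*r^2 + 840*r + 1225)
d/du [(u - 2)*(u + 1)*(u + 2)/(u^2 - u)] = (u^4 - 2*u^3 + 3*u^2 + 8*u - 4)/(u^2*(u^2 - 2*u + 1))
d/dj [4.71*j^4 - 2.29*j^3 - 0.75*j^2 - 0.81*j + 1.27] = 18.84*j^3 - 6.87*j^2 - 1.5*j - 0.81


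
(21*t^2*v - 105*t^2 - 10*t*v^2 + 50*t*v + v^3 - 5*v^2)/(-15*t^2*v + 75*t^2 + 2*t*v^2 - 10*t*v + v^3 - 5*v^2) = (-7*t + v)/(5*t + v)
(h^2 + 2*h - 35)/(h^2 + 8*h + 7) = (h - 5)/(h + 1)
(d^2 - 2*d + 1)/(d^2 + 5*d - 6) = (d - 1)/(d + 6)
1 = 1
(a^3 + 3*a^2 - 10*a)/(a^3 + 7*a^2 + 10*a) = (a - 2)/(a + 2)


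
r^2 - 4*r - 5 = (r - 5)*(r + 1)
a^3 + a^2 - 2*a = a*(a - 1)*(a + 2)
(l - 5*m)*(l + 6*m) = l^2 + l*m - 30*m^2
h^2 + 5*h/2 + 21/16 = (h + 3/4)*(h + 7/4)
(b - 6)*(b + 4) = b^2 - 2*b - 24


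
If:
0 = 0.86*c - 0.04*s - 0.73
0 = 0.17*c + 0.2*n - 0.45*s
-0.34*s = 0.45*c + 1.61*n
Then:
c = 0.86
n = -0.28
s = 0.20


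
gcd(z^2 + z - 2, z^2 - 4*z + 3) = z - 1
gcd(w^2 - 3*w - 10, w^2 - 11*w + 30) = w - 5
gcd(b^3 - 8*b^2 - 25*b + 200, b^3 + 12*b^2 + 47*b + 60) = b + 5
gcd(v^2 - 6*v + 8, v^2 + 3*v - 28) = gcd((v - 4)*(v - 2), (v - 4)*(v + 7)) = v - 4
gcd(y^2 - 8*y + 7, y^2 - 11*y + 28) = y - 7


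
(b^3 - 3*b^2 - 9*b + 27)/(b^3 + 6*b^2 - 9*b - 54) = (b - 3)/(b + 6)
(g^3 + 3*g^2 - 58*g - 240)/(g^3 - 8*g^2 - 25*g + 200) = (g + 6)/(g - 5)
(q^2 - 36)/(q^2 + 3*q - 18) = (q - 6)/(q - 3)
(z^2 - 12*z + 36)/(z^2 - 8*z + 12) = (z - 6)/(z - 2)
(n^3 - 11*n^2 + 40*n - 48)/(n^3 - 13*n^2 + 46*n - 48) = (n^2 - 8*n + 16)/(n^2 - 10*n + 16)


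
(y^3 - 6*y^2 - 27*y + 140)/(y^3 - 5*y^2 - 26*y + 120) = (y - 7)/(y - 6)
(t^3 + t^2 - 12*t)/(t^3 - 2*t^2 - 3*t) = (t + 4)/(t + 1)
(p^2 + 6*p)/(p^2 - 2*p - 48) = p/(p - 8)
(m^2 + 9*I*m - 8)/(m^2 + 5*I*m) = (m^2 + 9*I*m - 8)/(m*(m + 5*I))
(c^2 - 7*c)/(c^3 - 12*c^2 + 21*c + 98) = c/(c^2 - 5*c - 14)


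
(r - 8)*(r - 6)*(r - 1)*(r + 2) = r^4 - 13*r^3 + 32*r^2 + 76*r - 96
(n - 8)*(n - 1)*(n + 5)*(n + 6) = n^4 + 2*n^3 - 61*n^2 - 182*n + 240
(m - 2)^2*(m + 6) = m^3 + 2*m^2 - 20*m + 24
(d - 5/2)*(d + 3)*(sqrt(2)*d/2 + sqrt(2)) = sqrt(2)*d^3/2 + 5*sqrt(2)*d^2/4 - 13*sqrt(2)*d/4 - 15*sqrt(2)/2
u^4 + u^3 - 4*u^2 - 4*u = u*(u - 2)*(u + 1)*(u + 2)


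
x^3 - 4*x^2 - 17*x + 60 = (x - 5)*(x - 3)*(x + 4)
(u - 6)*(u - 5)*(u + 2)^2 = u^4 - 7*u^3 - 10*u^2 + 76*u + 120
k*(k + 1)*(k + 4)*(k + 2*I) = k^4 + 5*k^3 + 2*I*k^3 + 4*k^2 + 10*I*k^2 + 8*I*k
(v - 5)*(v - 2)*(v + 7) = v^3 - 39*v + 70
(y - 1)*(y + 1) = y^2 - 1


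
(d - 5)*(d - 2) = d^2 - 7*d + 10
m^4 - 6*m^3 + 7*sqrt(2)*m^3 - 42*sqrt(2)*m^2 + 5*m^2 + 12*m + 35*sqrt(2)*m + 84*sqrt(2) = (m - 4)*(m - 3)*(m + 1)*(m + 7*sqrt(2))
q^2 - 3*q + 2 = (q - 2)*(q - 1)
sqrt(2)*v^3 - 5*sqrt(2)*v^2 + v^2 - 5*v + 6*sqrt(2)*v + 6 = (v - 3)*(v - 2)*(sqrt(2)*v + 1)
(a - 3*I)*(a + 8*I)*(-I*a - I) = -I*a^3 + 5*a^2 - I*a^2 + 5*a - 24*I*a - 24*I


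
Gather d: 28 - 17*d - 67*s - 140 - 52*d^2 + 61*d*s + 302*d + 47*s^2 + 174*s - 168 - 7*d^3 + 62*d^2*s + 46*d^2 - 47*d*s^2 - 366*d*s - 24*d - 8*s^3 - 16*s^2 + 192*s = -7*d^3 + d^2*(62*s - 6) + d*(-47*s^2 - 305*s + 261) - 8*s^3 + 31*s^2 + 299*s - 280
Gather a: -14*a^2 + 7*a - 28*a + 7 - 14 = -14*a^2 - 21*a - 7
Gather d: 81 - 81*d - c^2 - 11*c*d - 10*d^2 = -c^2 - 10*d^2 + d*(-11*c - 81) + 81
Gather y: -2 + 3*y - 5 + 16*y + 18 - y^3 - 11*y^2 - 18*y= -y^3 - 11*y^2 + y + 11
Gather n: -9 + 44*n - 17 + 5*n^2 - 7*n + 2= 5*n^2 + 37*n - 24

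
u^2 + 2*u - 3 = (u - 1)*(u + 3)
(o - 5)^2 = o^2 - 10*o + 25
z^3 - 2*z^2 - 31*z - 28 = (z - 7)*(z + 1)*(z + 4)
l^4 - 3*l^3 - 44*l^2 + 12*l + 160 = (l - 8)*(l - 2)*(l + 2)*(l + 5)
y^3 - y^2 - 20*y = y*(y - 5)*(y + 4)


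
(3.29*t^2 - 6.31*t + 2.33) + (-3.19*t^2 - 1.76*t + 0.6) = 0.1*t^2 - 8.07*t + 2.93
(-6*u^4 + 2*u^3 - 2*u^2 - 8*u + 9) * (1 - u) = 6*u^5 - 8*u^4 + 4*u^3 + 6*u^2 - 17*u + 9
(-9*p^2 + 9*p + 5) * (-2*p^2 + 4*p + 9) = 18*p^4 - 54*p^3 - 55*p^2 + 101*p + 45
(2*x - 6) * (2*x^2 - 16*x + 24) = 4*x^3 - 44*x^2 + 144*x - 144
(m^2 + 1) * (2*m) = 2*m^3 + 2*m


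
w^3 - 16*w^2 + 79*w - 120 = (w - 8)*(w - 5)*(w - 3)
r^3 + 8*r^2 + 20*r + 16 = (r + 2)^2*(r + 4)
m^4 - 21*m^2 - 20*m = m*(m - 5)*(m + 1)*(m + 4)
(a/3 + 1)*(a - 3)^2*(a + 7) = a^4/3 + 4*a^3/3 - 10*a^2 - 12*a + 63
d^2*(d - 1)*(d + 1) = d^4 - d^2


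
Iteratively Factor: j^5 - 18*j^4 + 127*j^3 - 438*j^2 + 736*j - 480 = (j - 3)*(j^4 - 15*j^3 + 82*j^2 - 192*j + 160) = (j - 3)*(j - 2)*(j^3 - 13*j^2 + 56*j - 80) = (j - 4)*(j - 3)*(j - 2)*(j^2 - 9*j + 20) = (j - 5)*(j - 4)*(j - 3)*(j - 2)*(j - 4)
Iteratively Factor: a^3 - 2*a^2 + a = (a)*(a^2 - 2*a + 1) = a*(a - 1)*(a - 1)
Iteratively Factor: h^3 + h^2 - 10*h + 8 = (h + 4)*(h^2 - 3*h + 2) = (h - 1)*(h + 4)*(h - 2)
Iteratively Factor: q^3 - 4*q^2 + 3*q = (q)*(q^2 - 4*q + 3) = q*(q - 1)*(q - 3)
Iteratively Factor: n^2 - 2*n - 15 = (n + 3)*(n - 5)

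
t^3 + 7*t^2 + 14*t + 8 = (t + 1)*(t + 2)*(t + 4)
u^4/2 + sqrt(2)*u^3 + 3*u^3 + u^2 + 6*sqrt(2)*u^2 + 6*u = u*(u/2 + sqrt(2)/2)*(u + 6)*(u + sqrt(2))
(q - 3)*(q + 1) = q^2 - 2*q - 3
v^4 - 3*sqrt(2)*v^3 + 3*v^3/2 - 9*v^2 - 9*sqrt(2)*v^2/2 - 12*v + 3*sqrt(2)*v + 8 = (v - 1/2)*(v + 2)*(v - 4*sqrt(2))*(v + sqrt(2))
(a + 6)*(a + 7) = a^2 + 13*a + 42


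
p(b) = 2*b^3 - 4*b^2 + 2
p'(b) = 6*b^2 - 8*b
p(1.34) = -0.37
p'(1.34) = 0.05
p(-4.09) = -201.75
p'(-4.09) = 133.09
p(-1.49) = -13.50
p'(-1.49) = 25.24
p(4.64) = 115.68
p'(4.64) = 92.06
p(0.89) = 0.24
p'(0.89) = -2.37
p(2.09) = 2.79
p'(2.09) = 9.49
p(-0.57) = 0.33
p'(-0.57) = 6.51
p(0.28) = 1.73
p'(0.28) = -1.77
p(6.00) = 290.00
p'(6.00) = 168.00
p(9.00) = 1136.00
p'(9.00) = 414.00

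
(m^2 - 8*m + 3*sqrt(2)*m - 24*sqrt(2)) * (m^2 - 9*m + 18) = m^4 - 17*m^3 + 3*sqrt(2)*m^3 - 51*sqrt(2)*m^2 + 90*m^2 - 144*m + 270*sqrt(2)*m - 432*sqrt(2)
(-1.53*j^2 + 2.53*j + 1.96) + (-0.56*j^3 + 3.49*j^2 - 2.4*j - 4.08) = -0.56*j^3 + 1.96*j^2 + 0.13*j - 2.12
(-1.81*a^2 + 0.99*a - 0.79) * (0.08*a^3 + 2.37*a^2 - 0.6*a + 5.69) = -0.1448*a^5 - 4.2105*a^4 + 3.3691*a^3 - 12.7652*a^2 + 6.1071*a - 4.4951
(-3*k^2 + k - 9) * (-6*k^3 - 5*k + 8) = 18*k^5 - 6*k^4 + 69*k^3 - 29*k^2 + 53*k - 72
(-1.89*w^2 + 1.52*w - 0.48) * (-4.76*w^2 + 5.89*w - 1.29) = 8.9964*w^4 - 18.3673*w^3 + 13.6757*w^2 - 4.788*w + 0.6192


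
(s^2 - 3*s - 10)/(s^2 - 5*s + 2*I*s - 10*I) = (s + 2)/(s + 2*I)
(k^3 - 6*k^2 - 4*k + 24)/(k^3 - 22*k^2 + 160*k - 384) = (k^2 - 4)/(k^2 - 16*k + 64)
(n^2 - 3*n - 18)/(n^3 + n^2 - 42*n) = (n + 3)/(n*(n + 7))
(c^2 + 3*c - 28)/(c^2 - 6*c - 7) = (-c^2 - 3*c + 28)/(-c^2 + 6*c + 7)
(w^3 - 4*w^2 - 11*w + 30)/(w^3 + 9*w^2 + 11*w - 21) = (w^2 - 7*w + 10)/(w^2 + 6*w - 7)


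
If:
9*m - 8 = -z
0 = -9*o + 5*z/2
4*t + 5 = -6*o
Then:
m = 8/9 - z/9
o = 5*z/18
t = -5*z/12 - 5/4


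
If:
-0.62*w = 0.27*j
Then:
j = -2.2962962962963*w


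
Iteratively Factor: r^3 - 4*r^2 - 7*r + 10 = (r - 5)*(r^2 + r - 2) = (r - 5)*(r + 2)*(r - 1)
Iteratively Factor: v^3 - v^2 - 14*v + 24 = (v - 3)*(v^2 + 2*v - 8) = (v - 3)*(v + 4)*(v - 2)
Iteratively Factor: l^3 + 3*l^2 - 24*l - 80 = (l - 5)*(l^2 + 8*l + 16) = (l - 5)*(l + 4)*(l + 4)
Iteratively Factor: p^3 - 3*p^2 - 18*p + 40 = (p - 2)*(p^2 - p - 20) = (p - 5)*(p - 2)*(p + 4)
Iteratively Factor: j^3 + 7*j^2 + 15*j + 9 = (j + 1)*(j^2 + 6*j + 9) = (j + 1)*(j + 3)*(j + 3)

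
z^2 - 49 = (z - 7)*(z + 7)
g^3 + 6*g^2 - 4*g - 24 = (g - 2)*(g + 2)*(g + 6)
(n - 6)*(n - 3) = n^2 - 9*n + 18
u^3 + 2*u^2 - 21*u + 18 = (u - 3)*(u - 1)*(u + 6)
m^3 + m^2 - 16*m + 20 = (m - 2)^2*(m + 5)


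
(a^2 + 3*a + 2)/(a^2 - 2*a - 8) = (a + 1)/(a - 4)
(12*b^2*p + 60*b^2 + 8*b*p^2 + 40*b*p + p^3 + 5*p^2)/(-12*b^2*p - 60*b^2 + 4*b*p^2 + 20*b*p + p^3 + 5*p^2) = (2*b + p)/(-2*b + p)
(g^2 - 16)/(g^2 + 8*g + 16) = (g - 4)/(g + 4)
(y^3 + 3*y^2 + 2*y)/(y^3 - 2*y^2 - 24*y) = (y^2 + 3*y + 2)/(y^2 - 2*y - 24)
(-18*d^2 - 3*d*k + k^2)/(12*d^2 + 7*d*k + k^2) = (-6*d + k)/(4*d + k)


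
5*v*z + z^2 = z*(5*v + z)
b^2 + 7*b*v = b*(b + 7*v)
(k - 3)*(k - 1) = k^2 - 4*k + 3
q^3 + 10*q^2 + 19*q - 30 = (q - 1)*(q + 5)*(q + 6)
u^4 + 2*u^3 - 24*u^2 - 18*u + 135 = (u - 3)^2*(u + 3)*(u + 5)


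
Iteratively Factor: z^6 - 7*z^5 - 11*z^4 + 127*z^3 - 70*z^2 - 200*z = (z)*(z^5 - 7*z^4 - 11*z^3 + 127*z^2 - 70*z - 200) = z*(z - 2)*(z^4 - 5*z^3 - 21*z^2 + 85*z + 100) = z*(z - 5)*(z - 2)*(z^3 - 21*z - 20) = z*(z - 5)^2*(z - 2)*(z^2 + 5*z + 4) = z*(z - 5)^2*(z - 2)*(z + 4)*(z + 1)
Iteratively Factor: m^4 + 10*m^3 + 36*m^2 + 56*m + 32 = (m + 2)*(m^3 + 8*m^2 + 20*m + 16) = (m + 2)^2*(m^2 + 6*m + 8) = (m + 2)^2*(m + 4)*(m + 2)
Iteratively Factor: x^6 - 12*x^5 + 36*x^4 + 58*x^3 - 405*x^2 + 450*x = (x - 5)*(x^5 - 7*x^4 + x^3 + 63*x^2 - 90*x) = (x - 5)*(x - 2)*(x^4 - 5*x^3 - 9*x^2 + 45*x) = (x - 5)^2*(x - 2)*(x^3 - 9*x) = (x - 5)^2*(x - 3)*(x - 2)*(x^2 + 3*x) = (x - 5)^2*(x - 3)*(x - 2)*(x + 3)*(x)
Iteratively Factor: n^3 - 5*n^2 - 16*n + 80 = (n + 4)*(n^2 - 9*n + 20) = (n - 5)*(n + 4)*(n - 4)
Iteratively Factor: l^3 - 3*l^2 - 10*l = (l)*(l^2 - 3*l - 10) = l*(l + 2)*(l - 5)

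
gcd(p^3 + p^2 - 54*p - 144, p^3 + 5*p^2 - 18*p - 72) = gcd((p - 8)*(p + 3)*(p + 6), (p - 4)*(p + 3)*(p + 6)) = p^2 + 9*p + 18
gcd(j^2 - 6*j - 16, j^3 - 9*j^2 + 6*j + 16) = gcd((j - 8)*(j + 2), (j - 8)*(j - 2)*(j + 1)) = j - 8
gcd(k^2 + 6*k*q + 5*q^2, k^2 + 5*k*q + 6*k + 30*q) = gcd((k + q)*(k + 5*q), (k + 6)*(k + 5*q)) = k + 5*q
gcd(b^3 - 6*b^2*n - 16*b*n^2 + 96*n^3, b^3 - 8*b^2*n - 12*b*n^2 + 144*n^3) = b^2 - 2*b*n - 24*n^2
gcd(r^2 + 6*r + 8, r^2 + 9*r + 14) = r + 2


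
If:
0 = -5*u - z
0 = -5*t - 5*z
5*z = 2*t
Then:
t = 0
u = 0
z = 0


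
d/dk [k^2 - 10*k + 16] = 2*k - 10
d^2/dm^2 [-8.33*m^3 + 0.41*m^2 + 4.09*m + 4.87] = 0.82 - 49.98*m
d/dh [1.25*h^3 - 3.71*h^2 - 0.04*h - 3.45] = 3.75*h^2 - 7.42*h - 0.04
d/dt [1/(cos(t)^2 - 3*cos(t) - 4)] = (2*cos(t) - 3)*sin(t)/(sin(t)^2 + 3*cos(t) + 3)^2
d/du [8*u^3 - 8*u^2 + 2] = 8*u*(3*u - 2)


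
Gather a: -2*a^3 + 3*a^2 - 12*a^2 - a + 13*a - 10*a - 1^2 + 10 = -2*a^3 - 9*a^2 + 2*a + 9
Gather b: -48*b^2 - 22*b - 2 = -48*b^2 - 22*b - 2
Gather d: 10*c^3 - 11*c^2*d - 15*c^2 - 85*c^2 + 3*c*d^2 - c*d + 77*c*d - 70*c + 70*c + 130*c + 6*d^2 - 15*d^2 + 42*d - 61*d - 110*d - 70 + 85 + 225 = 10*c^3 - 100*c^2 + 130*c + d^2*(3*c - 9) + d*(-11*c^2 + 76*c - 129) + 240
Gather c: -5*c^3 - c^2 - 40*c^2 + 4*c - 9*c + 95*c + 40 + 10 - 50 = -5*c^3 - 41*c^2 + 90*c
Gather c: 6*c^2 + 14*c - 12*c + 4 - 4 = 6*c^2 + 2*c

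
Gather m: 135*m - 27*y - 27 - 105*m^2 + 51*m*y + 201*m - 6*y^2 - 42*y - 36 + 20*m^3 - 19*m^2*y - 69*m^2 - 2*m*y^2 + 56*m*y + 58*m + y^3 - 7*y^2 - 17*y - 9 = 20*m^3 + m^2*(-19*y - 174) + m*(-2*y^2 + 107*y + 394) + y^3 - 13*y^2 - 86*y - 72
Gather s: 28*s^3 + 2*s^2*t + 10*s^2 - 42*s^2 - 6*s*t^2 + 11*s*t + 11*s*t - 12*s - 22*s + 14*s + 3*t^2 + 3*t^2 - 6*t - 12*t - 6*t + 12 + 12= 28*s^3 + s^2*(2*t - 32) + s*(-6*t^2 + 22*t - 20) + 6*t^2 - 24*t + 24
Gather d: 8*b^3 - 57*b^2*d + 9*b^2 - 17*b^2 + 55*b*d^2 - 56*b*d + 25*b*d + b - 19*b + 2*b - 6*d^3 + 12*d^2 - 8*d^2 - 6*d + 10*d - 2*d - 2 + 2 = 8*b^3 - 8*b^2 - 16*b - 6*d^3 + d^2*(55*b + 4) + d*(-57*b^2 - 31*b + 2)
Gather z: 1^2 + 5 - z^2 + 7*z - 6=-z^2 + 7*z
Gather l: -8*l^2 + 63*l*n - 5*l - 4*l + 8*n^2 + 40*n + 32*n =-8*l^2 + l*(63*n - 9) + 8*n^2 + 72*n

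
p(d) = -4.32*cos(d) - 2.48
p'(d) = 4.32*sin(d)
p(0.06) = -6.79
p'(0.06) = 0.26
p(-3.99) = 0.38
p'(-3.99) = 3.24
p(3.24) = 1.82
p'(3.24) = -0.42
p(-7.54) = -3.81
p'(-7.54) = -4.11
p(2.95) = 1.76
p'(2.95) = 0.82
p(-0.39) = -6.48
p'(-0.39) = -1.64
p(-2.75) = 1.51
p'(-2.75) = -1.65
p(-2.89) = 1.70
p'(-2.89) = -1.08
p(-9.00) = 1.46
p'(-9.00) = -1.78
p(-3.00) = 1.80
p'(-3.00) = -0.61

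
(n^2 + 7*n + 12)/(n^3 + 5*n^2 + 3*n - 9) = (n + 4)/(n^2 + 2*n - 3)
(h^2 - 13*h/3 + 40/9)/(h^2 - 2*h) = (9*h^2 - 39*h + 40)/(9*h*(h - 2))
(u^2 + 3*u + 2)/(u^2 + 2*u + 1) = (u + 2)/(u + 1)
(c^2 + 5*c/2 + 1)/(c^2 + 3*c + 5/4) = 2*(c + 2)/(2*c + 5)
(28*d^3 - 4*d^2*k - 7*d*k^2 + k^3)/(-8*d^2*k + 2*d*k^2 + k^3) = (-14*d^2 - 5*d*k + k^2)/(k*(4*d + k))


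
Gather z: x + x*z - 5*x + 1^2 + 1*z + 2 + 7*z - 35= -4*x + z*(x + 8) - 32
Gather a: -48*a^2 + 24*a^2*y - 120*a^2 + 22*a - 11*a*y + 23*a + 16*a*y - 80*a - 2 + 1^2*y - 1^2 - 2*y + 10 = a^2*(24*y - 168) + a*(5*y - 35) - y + 7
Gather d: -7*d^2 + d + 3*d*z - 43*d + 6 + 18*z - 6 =-7*d^2 + d*(3*z - 42) + 18*z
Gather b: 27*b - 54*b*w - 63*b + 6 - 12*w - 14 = b*(-54*w - 36) - 12*w - 8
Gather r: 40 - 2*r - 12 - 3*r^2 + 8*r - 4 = -3*r^2 + 6*r + 24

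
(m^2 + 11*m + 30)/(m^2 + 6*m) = (m + 5)/m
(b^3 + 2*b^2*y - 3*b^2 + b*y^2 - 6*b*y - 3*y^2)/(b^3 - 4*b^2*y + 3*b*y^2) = (b^3 + 2*b^2*y - 3*b^2 + b*y^2 - 6*b*y - 3*y^2)/(b*(b^2 - 4*b*y + 3*y^2))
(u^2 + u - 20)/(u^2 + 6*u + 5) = (u - 4)/(u + 1)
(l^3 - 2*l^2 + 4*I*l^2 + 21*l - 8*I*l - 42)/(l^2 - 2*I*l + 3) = (l^2 + l*(-2 + 7*I) - 14*I)/(l + I)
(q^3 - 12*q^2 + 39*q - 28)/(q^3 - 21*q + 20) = (q - 7)/(q + 5)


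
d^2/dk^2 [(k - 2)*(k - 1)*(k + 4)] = 6*k + 2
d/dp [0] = 0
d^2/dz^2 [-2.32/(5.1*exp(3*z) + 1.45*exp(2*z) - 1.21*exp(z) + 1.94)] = (-2.32*(15.3*exp(2*z) + 2.9*exp(z) - 1.21)*(30.6*exp(2*z) + 5.8*exp(z) - 2.42)*exp(z) + (106.488*exp(2*z) + 13.456*exp(z) - 2.8072)*(5.1*exp(3*z) + 1.45*exp(2*z) - 1.21*exp(z) + 1.94))*exp(z)/(5.1*exp(3*z) + 1.45*exp(2*z) - 1.21*exp(z) + 1.94)^3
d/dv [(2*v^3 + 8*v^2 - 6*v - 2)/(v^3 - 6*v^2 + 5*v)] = 2*(-10*v^4 + 16*v^3 + 5*v^2 - 12*v + 5)/(v^2*(v^4 - 12*v^3 + 46*v^2 - 60*v + 25))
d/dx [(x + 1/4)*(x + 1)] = 2*x + 5/4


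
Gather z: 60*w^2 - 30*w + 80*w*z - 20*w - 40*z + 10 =60*w^2 - 50*w + z*(80*w - 40) + 10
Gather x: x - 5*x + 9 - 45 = -4*x - 36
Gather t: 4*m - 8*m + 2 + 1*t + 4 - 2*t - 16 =-4*m - t - 10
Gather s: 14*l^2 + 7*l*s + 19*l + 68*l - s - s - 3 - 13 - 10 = 14*l^2 + 87*l + s*(7*l - 2) - 26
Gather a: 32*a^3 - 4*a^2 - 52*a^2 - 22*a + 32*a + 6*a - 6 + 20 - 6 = 32*a^3 - 56*a^2 + 16*a + 8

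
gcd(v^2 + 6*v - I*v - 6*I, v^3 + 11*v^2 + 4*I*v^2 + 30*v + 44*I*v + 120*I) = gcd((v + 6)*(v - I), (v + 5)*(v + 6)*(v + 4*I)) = v + 6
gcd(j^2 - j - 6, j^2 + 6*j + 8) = j + 2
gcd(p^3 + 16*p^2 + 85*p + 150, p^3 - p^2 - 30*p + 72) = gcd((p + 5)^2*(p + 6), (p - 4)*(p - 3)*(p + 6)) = p + 6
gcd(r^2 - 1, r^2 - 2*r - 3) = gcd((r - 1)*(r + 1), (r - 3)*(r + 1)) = r + 1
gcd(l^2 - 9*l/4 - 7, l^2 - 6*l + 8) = l - 4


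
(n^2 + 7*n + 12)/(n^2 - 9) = (n + 4)/(n - 3)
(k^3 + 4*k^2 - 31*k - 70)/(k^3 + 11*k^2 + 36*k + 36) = (k^2 + 2*k - 35)/(k^2 + 9*k + 18)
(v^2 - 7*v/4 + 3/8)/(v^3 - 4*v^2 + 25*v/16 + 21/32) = 4*(8*v^2 - 14*v + 3)/(32*v^3 - 128*v^2 + 50*v + 21)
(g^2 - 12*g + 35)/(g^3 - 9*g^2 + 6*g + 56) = (g - 5)/(g^2 - 2*g - 8)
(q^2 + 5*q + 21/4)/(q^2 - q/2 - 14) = (q + 3/2)/(q - 4)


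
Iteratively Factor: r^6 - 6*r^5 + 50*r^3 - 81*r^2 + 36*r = (r - 1)*(r^5 - 5*r^4 - 5*r^3 + 45*r^2 - 36*r) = (r - 3)*(r - 1)*(r^4 - 2*r^3 - 11*r^2 + 12*r) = (r - 3)*(r - 1)^2*(r^3 - r^2 - 12*r) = (r - 3)*(r - 1)^2*(r + 3)*(r^2 - 4*r) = r*(r - 3)*(r - 1)^2*(r + 3)*(r - 4)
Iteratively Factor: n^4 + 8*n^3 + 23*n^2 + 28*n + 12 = (n + 2)*(n^3 + 6*n^2 + 11*n + 6) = (n + 2)^2*(n^2 + 4*n + 3) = (n + 2)^2*(n + 3)*(n + 1)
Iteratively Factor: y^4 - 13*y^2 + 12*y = (y + 4)*(y^3 - 4*y^2 + 3*y) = y*(y + 4)*(y^2 - 4*y + 3) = y*(y - 3)*(y + 4)*(y - 1)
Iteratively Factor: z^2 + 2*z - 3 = (z - 1)*(z + 3)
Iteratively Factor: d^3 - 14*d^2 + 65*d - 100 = (d - 5)*(d^2 - 9*d + 20) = (d - 5)^2*(d - 4)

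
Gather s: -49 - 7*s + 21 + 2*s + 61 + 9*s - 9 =4*s + 24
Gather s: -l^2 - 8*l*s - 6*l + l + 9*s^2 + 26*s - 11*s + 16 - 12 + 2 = -l^2 - 5*l + 9*s^2 + s*(15 - 8*l) + 6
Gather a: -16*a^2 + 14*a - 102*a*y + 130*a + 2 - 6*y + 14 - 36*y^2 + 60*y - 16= -16*a^2 + a*(144 - 102*y) - 36*y^2 + 54*y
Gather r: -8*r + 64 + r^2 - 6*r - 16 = r^2 - 14*r + 48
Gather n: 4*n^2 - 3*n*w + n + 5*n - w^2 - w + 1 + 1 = 4*n^2 + n*(6 - 3*w) - w^2 - w + 2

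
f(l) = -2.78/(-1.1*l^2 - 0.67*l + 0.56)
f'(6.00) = -0.02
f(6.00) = 0.06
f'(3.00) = -0.16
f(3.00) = 0.24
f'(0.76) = -19.05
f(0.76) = 4.76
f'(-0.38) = 1.07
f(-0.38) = -4.24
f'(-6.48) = 0.02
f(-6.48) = 0.07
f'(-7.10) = 0.02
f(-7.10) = 0.06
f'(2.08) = -0.47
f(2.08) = 0.50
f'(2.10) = -0.45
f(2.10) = 0.49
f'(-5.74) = 0.03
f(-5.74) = 0.09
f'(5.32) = -0.03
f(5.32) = 0.08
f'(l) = -2.78*(2.2*l + 0.67)/(-1.1*l^2 - 0.67*l + 0.56)^2 = (-6.116*l - 1.8626)/(1.1*l^2 + 0.67*l - 0.56)^2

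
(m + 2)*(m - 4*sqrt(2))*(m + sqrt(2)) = m^3 - 3*sqrt(2)*m^2 + 2*m^2 - 6*sqrt(2)*m - 8*m - 16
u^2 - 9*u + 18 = (u - 6)*(u - 3)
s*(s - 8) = s^2 - 8*s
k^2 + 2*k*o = k*(k + 2*o)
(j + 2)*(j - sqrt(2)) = j^2 - sqrt(2)*j + 2*j - 2*sqrt(2)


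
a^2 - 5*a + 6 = (a - 3)*(a - 2)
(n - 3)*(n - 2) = n^2 - 5*n + 6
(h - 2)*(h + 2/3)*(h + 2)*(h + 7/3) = h^4 + 3*h^3 - 22*h^2/9 - 12*h - 56/9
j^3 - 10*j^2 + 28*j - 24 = (j - 6)*(j - 2)^2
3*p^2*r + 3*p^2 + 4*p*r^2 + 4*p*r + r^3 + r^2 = (p + r)*(3*p + r)*(r + 1)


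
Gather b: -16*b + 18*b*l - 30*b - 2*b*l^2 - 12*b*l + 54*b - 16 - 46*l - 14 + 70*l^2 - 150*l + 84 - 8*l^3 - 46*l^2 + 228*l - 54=b*(-2*l^2 + 6*l + 8) - 8*l^3 + 24*l^2 + 32*l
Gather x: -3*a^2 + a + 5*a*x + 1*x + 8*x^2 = -3*a^2 + a + 8*x^2 + x*(5*a + 1)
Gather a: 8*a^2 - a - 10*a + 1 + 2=8*a^2 - 11*a + 3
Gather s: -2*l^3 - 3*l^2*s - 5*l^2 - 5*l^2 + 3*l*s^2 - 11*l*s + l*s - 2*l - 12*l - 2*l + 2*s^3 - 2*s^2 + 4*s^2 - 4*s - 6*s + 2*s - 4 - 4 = -2*l^3 - 10*l^2 - 16*l + 2*s^3 + s^2*(3*l + 2) + s*(-3*l^2 - 10*l - 8) - 8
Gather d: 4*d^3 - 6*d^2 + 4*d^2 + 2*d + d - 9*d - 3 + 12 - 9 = 4*d^3 - 2*d^2 - 6*d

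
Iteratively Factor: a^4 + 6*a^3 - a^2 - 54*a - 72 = (a + 3)*(a^3 + 3*a^2 - 10*a - 24) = (a + 2)*(a + 3)*(a^2 + a - 12) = (a + 2)*(a + 3)*(a + 4)*(a - 3)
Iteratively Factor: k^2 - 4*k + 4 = (k - 2)*(k - 2)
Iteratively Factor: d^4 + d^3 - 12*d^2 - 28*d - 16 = (d + 1)*(d^3 - 12*d - 16) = (d + 1)*(d + 2)*(d^2 - 2*d - 8) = (d - 4)*(d + 1)*(d + 2)*(d + 2)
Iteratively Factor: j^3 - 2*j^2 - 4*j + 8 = (j - 2)*(j^2 - 4) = (j - 2)*(j + 2)*(j - 2)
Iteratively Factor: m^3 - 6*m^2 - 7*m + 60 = (m - 5)*(m^2 - m - 12) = (m - 5)*(m + 3)*(m - 4)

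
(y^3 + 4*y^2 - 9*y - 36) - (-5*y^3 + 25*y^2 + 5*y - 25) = 6*y^3 - 21*y^2 - 14*y - 11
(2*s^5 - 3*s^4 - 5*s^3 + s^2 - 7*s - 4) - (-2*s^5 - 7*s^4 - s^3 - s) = 4*s^5 + 4*s^4 - 4*s^3 + s^2 - 6*s - 4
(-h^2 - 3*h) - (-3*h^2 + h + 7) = 2*h^2 - 4*h - 7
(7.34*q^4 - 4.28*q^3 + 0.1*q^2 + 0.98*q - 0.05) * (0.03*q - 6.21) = 0.2202*q^5 - 45.7098*q^4 + 26.5818*q^3 - 0.5916*q^2 - 6.0873*q + 0.3105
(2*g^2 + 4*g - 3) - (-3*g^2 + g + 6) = 5*g^2 + 3*g - 9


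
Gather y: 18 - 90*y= 18 - 90*y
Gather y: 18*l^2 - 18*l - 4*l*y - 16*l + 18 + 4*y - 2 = 18*l^2 - 34*l + y*(4 - 4*l) + 16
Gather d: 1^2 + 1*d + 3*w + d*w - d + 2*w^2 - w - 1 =d*w + 2*w^2 + 2*w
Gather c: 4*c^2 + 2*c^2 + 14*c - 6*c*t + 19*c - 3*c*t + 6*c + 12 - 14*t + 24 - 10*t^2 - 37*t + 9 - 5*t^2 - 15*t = 6*c^2 + c*(39 - 9*t) - 15*t^2 - 66*t + 45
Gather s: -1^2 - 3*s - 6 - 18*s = -21*s - 7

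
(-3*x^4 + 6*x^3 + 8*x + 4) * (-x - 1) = 3*x^5 - 3*x^4 - 6*x^3 - 8*x^2 - 12*x - 4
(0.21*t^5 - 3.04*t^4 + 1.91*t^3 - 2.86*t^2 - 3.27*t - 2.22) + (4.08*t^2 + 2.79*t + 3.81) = 0.21*t^5 - 3.04*t^4 + 1.91*t^3 + 1.22*t^2 - 0.48*t + 1.59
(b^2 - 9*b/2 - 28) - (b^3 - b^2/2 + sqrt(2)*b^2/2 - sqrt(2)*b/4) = -b^3 - sqrt(2)*b^2/2 + 3*b^2/2 - 9*b/2 + sqrt(2)*b/4 - 28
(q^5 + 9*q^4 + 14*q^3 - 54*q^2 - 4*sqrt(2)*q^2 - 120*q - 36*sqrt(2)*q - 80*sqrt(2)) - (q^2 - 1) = q^5 + 9*q^4 + 14*q^3 - 55*q^2 - 4*sqrt(2)*q^2 - 120*q - 36*sqrt(2)*q - 80*sqrt(2) + 1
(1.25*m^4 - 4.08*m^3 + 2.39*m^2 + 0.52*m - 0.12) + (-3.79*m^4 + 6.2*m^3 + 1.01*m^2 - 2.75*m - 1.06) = -2.54*m^4 + 2.12*m^3 + 3.4*m^2 - 2.23*m - 1.18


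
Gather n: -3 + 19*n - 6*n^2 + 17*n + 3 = -6*n^2 + 36*n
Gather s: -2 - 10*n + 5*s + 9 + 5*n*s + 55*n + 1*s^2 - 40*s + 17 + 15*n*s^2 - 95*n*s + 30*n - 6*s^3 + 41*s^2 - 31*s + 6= 75*n - 6*s^3 + s^2*(15*n + 42) + s*(-90*n - 66) + 30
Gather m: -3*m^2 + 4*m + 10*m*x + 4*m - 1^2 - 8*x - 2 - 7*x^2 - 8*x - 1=-3*m^2 + m*(10*x + 8) - 7*x^2 - 16*x - 4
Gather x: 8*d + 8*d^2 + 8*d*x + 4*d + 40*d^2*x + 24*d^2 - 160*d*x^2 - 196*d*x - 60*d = 32*d^2 - 160*d*x^2 - 48*d + x*(40*d^2 - 188*d)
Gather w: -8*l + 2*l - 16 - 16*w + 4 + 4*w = -6*l - 12*w - 12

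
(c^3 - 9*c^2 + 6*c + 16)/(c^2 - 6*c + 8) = (c^2 - 7*c - 8)/(c - 4)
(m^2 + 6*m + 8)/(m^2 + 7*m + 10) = (m + 4)/(m + 5)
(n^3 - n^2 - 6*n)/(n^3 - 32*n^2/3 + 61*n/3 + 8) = 3*n*(n + 2)/(3*n^2 - 23*n - 8)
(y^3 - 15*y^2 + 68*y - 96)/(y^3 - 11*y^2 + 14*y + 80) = (y^2 - 7*y + 12)/(y^2 - 3*y - 10)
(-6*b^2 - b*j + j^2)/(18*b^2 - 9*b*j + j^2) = (-2*b - j)/(6*b - j)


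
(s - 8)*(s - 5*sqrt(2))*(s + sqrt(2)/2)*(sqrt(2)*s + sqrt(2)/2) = sqrt(2)*s^4 - 15*sqrt(2)*s^3/2 - 9*s^3 - 9*sqrt(2)*s^2 + 135*s^2/2 + 36*s + 75*sqrt(2)*s/2 + 20*sqrt(2)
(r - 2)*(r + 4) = r^2 + 2*r - 8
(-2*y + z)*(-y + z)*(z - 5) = 2*y^2*z - 10*y^2 - 3*y*z^2 + 15*y*z + z^3 - 5*z^2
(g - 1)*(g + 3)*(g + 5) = g^3 + 7*g^2 + 7*g - 15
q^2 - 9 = (q - 3)*(q + 3)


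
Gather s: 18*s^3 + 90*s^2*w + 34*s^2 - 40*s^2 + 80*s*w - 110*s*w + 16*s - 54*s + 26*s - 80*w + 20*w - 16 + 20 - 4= 18*s^3 + s^2*(90*w - 6) + s*(-30*w - 12) - 60*w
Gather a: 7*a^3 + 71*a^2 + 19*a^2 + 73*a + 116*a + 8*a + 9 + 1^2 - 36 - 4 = 7*a^3 + 90*a^2 + 197*a - 30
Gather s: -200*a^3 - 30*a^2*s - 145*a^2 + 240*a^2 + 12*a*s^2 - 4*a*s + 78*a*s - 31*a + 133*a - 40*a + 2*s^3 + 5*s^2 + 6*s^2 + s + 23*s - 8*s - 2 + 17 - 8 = -200*a^3 + 95*a^2 + 62*a + 2*s^3 + s^2*(12*a + 11) + s*(-30*a^2 + 74*a + 16) + 7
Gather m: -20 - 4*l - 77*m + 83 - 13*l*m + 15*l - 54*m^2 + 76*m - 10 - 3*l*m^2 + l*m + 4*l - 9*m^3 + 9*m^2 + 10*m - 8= 15*l - 9*m^3 + m^2*(-3*l - 45) + m*(9 - 12*l) + 45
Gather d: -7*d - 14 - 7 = -7*d - 21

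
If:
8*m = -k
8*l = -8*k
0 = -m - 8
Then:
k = 64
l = -64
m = -8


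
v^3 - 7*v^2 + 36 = (v - 6)*(v - 3)*(v + 2)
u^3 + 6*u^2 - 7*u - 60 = (u - 3)*(u + 4)*(u + 5)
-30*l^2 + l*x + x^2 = (-5*l + x)*(6*l + x)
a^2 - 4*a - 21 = (a - 7)*(a + 3)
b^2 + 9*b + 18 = (b + 3)*(b + 6)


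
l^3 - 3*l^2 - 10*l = l*(l - 5)*(l + 2)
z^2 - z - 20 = (z - 5)*(z + 4)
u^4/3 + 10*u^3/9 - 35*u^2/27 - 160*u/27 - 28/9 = (u/3 + 1)*(u - 7/3)*(u + 2/3)*(u + 2)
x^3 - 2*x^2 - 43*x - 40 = (x - 8)*(x + 1)*(x + 5)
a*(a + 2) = a^2 + 2*a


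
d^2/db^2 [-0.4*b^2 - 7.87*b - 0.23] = -0.800000000000000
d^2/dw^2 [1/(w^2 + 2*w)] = 2*(-w*(w + 2) + 4*(w + 1)^2)/(w^3*(w + 2)^3)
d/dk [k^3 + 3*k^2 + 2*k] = 3*k^2 + 6*k + 2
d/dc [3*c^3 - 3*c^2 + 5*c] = 9*c^2 - 6*c + 5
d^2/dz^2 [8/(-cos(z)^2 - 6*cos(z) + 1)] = 4*(8*sin(z)^4 - 84*sin(z)^2 - 33*cos(z) + 9*cos(3*z) - 72)/(-sin(z)^2 + 6*cos(z))^3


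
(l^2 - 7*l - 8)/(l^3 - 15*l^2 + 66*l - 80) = (l + 1)/(l^2 - 7*l + 10)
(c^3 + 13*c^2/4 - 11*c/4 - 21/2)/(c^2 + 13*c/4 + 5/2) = (4*c^2 + 5*c - 21)/(4*c + 5)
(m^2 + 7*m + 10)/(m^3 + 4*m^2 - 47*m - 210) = (m + 2)/(m^2 - m - 42)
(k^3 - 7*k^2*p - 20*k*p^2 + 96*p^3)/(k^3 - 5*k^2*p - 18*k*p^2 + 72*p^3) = (-k + 8*p)/(-k + 6*p)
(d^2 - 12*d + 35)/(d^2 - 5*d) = (d - 7)/d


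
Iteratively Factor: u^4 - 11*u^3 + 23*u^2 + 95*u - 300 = (u - 4)*(u^3 - 7*u^2 - 5*u + 75) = (u - 5)*(u - 4)*(u^2 - 2*u - 15) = (u - 5)*(u - 4)*(u + 3)*(u - 5)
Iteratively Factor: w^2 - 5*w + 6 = (w - 3)*(w - 2)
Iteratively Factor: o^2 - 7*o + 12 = (o - 4)*(o - 3)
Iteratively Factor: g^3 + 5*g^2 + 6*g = (g + 3)*(g^2 + 2*g) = g*(g + 3)*(g + 2)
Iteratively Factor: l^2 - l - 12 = (l + 3)*(l - 4)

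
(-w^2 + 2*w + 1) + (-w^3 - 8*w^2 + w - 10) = -w^3 - 9*w^2 + 3*w - 9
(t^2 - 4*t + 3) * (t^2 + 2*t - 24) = t^4 - 2*t^3 - 29*t^2 + 102*t - 72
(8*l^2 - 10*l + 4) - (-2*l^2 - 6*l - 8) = 10*l^2 - 4*l + 12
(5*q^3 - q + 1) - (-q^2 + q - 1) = 5*q^3 + q^2 - 2*q + 2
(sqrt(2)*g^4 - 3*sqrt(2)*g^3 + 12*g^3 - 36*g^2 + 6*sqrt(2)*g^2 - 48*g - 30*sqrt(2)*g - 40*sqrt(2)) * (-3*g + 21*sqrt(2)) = -3*sqrt(2)*g^5 + 6*g^4 + 9*sqrt(2)*g^4 - 18*g^3 + 234*sqrt(2)*g^3 - 666*sqrt(2)*g^2 + 396*g^2 - 1260*g - 888*sqrt(2)*g - 1680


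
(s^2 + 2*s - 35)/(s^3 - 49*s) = (s - 5)/(s*(s - 7))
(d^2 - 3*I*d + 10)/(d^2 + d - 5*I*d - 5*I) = (d + 2*I)/(d + 1)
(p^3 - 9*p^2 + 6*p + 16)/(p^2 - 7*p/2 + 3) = 2*(p^2 - 7*p - 8)/(2*p - 3)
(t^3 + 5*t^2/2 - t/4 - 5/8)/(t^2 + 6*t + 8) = (8*t^3 + 20*t^2 - 2*t - 5)/(8*(t^2 + 6*t + 8))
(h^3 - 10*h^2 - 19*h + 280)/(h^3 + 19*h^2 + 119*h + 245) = (h^2 - 15*h + 56)/(h^2 + 14*h + 49)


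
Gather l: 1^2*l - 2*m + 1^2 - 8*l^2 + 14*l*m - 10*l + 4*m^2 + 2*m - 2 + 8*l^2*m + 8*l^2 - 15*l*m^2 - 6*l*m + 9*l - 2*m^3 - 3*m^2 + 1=8*l^2*m + l*(-15*m^2 + 8*m) - 2*m^3 + m^2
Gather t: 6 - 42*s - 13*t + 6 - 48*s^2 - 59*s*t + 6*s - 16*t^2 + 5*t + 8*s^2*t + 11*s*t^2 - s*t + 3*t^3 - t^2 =-48*s^2 - 36*s + 3*t^3 + t^2*(11*s - 17) + t*(8*s^2 - 60*s - 8) + 12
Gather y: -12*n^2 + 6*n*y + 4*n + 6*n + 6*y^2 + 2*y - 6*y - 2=-12*n^2 + 10*n + 6*y^2 + y*(6*n - 4) - 2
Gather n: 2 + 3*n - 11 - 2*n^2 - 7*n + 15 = -2*n^2 - 4*n + 6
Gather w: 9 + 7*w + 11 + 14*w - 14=21*w + 6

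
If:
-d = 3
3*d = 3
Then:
No Solution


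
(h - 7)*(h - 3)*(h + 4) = h^3 - 6*h^2 - 19*h + 84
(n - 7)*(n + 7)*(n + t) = n^3 + n^2*t - 49*n - 49*t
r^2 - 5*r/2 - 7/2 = (r - 7/2)*(r + 1)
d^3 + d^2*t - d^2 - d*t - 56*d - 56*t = (d - 8)*(d + 7)*(d + t)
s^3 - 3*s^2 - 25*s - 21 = (s - 7)*(s + 1)*(s + 3)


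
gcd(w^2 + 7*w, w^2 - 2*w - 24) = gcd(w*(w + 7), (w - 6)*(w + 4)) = 1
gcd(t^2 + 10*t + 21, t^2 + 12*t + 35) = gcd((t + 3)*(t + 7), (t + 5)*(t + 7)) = t + 7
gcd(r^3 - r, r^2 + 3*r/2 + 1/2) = r + 1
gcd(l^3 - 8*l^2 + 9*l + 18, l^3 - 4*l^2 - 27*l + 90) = l^2 - 9*l + 18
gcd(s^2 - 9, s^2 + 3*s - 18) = s - 3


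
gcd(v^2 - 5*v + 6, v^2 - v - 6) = v - 3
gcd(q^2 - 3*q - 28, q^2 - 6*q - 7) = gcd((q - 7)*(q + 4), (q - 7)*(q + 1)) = q - 7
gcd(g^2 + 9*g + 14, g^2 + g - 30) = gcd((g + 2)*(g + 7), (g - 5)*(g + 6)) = 1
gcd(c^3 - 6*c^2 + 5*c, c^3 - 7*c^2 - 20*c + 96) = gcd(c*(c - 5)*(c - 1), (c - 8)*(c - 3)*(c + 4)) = 1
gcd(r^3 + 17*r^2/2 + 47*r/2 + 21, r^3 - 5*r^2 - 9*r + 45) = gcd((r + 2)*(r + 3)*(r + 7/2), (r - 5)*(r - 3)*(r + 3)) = r + 3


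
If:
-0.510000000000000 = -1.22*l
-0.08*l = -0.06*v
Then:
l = 0.42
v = 0.56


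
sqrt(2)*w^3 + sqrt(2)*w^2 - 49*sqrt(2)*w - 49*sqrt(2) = (w - 7)*(w + 7)*(sqrt(2)*w + sqrt(2))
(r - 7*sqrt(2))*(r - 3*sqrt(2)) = r^2 - 10*sqrt(2)*r + 42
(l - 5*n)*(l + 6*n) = l^2 + l*n - 30*n^2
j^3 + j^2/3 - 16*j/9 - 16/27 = (j - 4/3)*(j + 1/3)*(j + 4/3)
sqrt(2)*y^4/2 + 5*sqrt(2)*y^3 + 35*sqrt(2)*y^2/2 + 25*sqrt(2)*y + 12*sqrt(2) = (y + 2)*(y + 3)*(y + 4)*(sqrt(2)*y/2 + sqrt(2)/2)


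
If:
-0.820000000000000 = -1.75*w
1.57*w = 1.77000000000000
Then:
No Solution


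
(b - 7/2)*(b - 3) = b^2 - 13*b/2 + 21/2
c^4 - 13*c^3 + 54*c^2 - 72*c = c*(c - 6)*(c - 4)*(c - 3)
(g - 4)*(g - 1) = g^2 - 5*g + 4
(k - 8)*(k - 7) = k^2 - 15*k + 56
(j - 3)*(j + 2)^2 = j^3 + j^2 - 8*j - 12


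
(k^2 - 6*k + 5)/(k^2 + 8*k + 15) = (k^2 - 6*k + 5)/(k^2 + 8*k + 15)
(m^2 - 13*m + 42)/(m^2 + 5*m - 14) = (m^2 - 13*m + 42)/(m^2 + 5*m - 14)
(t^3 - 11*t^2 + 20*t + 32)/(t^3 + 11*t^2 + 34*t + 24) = (t^2 - 12*t + 32)/(t^2 + 10*t + 24)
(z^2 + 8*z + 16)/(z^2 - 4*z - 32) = (z + 4)/(z - 8)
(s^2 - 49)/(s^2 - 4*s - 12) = (49 - s^2)/(-s^2 + 4*s + 12)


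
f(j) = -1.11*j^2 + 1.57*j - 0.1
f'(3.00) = -5.09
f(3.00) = -5.38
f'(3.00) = -5.09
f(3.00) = -5.38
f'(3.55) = -6.31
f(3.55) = -8.52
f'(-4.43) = 11.40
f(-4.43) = -28.84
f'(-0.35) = 2.35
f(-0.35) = -0.79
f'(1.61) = -2.00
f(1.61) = -0.45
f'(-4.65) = 11.89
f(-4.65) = -31.40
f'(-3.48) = 9.30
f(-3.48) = -19.01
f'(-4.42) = 11.38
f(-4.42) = -28.72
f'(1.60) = -1.98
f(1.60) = -0.43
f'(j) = 1.57 - 2.22*j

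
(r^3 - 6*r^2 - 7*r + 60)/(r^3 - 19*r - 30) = (r - 4)/(r + 2)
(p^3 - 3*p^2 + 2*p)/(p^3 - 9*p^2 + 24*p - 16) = p*(p - 2)/(p^2 - 8*p + 16)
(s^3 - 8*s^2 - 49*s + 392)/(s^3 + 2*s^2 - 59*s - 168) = (s - 7)/(s + 3)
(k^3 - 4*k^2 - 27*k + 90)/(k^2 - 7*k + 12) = (k^2 - k - 30)/(k - 4)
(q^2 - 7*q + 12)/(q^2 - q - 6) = (q - 4)/(q + 2)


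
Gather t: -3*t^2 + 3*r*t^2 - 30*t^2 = t^2*(3*r - 33)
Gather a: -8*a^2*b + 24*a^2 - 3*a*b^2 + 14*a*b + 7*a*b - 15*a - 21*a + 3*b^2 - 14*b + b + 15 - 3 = a^2*(24 - 8*b) + a*(-3*b^2 + 21*b - 36) + 3*b^2 - 13*b + 12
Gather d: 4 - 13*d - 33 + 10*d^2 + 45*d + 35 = 10*d^2 + 32*d + 6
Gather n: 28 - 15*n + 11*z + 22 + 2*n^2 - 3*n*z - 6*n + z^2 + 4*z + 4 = 2*n^2 + n*(-3*z - 21) + z^2 + 15*z + 54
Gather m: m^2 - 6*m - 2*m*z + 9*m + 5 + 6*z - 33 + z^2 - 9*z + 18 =m^2 + m*(3 - 2*z) + z^2 - 3*z - 10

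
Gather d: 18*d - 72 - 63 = 18*d - 135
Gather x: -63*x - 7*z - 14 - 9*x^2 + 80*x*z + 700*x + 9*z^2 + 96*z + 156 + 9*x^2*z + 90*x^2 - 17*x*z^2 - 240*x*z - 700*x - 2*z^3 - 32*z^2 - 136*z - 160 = x^2*(9*z + 81) + x*(-17*z^2 - 160*z - 63) - 2*z^3 - 23*z^2 - 47*z - 18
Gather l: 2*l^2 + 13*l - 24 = 2*l^2 + 13*l - 24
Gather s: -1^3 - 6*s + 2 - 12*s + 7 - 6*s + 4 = 12 - 24*s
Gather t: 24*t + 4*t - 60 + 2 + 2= 28*t - 56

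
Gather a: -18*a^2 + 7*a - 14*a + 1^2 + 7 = -18*a^2 - 7*a + 8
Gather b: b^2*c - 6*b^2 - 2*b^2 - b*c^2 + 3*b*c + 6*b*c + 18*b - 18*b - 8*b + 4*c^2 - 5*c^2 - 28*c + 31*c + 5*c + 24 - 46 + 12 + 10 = b^2*(c - 8) + b*(-c^2 + 9*c - 8) - c^2 + 8*c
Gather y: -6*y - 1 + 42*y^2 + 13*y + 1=42*y^2 + 7*y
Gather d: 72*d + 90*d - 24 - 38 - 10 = 162*d - 72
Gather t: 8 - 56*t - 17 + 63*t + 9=7*t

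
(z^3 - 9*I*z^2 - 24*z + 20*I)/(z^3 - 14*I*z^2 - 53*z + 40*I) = (z^2 - 4*I*z - 4)/(z^2 - 9*I*z - 8)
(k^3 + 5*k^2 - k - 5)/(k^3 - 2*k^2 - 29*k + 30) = (k + 1)/(k - 6)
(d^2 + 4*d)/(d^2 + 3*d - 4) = d/(d - 1)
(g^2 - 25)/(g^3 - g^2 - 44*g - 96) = (25 - g^2)/(-g^3 + g^2 + 44*g + 96)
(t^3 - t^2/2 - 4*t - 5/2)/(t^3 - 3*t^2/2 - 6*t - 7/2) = (2*t - 5)/(2*t - 7)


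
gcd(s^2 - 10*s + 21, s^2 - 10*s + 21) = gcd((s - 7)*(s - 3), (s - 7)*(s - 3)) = s^2 - 10*s + 21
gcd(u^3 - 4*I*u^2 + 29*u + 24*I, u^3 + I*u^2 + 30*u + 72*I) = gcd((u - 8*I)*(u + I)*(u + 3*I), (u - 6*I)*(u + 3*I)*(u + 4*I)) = u + 3*I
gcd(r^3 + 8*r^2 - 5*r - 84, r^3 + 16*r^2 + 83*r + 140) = r^2 + 11*r + 28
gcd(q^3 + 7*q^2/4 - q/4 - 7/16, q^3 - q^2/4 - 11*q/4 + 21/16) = q^2 + 5*q/4 - 7/8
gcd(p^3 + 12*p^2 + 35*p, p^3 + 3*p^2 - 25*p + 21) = p + 7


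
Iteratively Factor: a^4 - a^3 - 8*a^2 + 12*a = (a - 2)*(a^3 + a^2 - 6*a) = (a - 2)*(a + 3)*(a^2 - 2*a) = (a - 2)^2*(a + 3)*(a)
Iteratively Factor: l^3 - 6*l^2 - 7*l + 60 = (l + 3)*(l^2 - 9*l + 20) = (l - 4)*(l + 3)*(l - 5)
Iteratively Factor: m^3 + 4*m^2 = (m + 4)*(m^2) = m*(m + 4)*(m)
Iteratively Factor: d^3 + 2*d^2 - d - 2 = (d + 1)*(d^2 + d - 2) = (d + 1)*(d + 2)*(d - 1)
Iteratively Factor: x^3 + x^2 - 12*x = (x + 4)*(x^2 - 3*x) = x*(x + 4)*(x - 3)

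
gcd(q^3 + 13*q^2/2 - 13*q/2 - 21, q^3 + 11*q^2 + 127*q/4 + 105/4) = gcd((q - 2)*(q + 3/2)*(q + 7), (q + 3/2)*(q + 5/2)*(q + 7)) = q^2 + 17*q/2 + 21/2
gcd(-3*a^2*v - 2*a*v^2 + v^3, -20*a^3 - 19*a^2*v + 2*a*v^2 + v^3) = a + v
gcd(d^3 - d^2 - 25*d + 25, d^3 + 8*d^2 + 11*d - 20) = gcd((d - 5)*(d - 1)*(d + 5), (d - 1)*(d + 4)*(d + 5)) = d^2 + 4*d - 5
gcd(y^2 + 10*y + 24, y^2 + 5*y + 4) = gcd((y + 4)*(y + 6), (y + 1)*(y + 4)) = y + 4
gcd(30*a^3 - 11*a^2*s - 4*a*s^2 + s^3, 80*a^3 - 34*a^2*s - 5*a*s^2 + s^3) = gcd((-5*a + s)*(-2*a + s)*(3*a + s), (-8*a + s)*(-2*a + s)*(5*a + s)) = -2*a + s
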